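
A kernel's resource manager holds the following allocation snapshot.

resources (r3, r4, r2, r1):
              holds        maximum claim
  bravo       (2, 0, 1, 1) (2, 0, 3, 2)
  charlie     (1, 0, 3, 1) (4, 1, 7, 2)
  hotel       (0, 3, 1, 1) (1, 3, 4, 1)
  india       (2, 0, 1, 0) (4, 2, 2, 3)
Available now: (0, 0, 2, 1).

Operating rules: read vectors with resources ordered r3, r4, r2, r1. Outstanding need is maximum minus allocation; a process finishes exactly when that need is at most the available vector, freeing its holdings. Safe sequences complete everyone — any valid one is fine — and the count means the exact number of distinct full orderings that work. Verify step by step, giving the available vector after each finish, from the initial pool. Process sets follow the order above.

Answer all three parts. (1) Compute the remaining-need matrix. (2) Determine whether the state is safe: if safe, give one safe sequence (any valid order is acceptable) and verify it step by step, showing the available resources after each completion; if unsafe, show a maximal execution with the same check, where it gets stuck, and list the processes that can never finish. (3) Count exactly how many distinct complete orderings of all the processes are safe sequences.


(1) Remaining need (order r3, r4, r2, r1):
  bravo: (0, 0, 2, 1)
  charlie: (3, 1, 4, 1)
  hotel: (1, 0, 3, 0)
  india: (2, 2, 1, 3)
(2) SAFE, for example via the order bravo, hotel, india, charlie.
Key observation: bravo is the earliest step where a requested resource binds exactly: need (0, 0, 2, 1), pool (0, 0, 2, 1) at its turn.
Step-by-step check:
  pool = (0, 0, 2, 1)
  bravo needs (0, 0, 2, 1) <= (0, 0, 2, 1) -> finishes; pool += (2, 0, 1, 1) = (2, 0, 3, 2)
  hotel needs (1, 0, 3, 0) <= (2, 0, 3, 2) -> finishes; pool += (0, 3, 1, 1) = (2, 3, 4, 3)
  india needs (2, 2, 1, 3) <= (2, 3, 4, 3) -> finishes; pool += (2, 0, 1, 0) = (4, 3, 5, 3)
  charlie needs (3, 1, 4, 1) <= (4, 3, 5, 3) -> finishes; pool += (1, 0, 3, 1) = (5, 3, 8, 4)
(3) The exact count: 1 of the possible complete orderings is a safe sequence.


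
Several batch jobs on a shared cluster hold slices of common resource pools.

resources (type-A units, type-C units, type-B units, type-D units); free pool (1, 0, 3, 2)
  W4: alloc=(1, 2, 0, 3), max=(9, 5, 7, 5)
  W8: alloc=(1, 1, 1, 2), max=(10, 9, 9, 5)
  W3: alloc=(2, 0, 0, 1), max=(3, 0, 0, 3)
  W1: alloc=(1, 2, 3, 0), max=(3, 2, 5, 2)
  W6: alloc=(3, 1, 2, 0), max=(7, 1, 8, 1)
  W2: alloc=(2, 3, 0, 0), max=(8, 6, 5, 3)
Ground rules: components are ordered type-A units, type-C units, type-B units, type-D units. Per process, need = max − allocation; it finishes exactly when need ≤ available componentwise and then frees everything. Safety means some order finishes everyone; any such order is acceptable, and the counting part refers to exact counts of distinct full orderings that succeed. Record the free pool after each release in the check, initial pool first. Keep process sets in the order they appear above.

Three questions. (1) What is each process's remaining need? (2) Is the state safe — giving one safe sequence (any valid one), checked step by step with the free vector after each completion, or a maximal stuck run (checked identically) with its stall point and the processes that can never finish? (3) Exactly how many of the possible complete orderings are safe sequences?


(1) Outstanding need per process (order type-A units, type-C units, type-B units, type-D units):
  W4: (8, 3, 7, 2)
  W8: (9, 8, 8, 3)
  W3: (1, 0, 0, 2)
  W1: (2, 0, 2, 2)
  W6: (4, 0, 6, 1)
  W2: (6, 3, 5, 3)
(2) SAFE. One safe sequence: W3, W1, W6, W2, W4, W8.
Key observation: at W3 the run first touches a limit — (1, 0, 0, 2) against (1, 0, 3, 2), exact on a resource it actually requests.
Verifying each step:
  pool = (1, 0, 3, 2)
  W3 needs (1, 0, 0, 2) <= (1, 0, 3, 2) -> finishes; pool += (2, 0, 0, 1) = (3, 0, 3, 3)
  W1 needs (2, 0, 2, 2) <= (3, 0, 3, 3) -> finishes; pool += (1, 2, 3, 0) = (4, 2, 6, 3)
  W6 needs (4, 0, 6, 1) <= (4, 2, 6, 3) -> finishes; pool += (3, 1, 2, 0) = (7, 3, 8, 3)
  W2 needs (6, 3, 5, 3) <= (7, 3, 8, 3) -> finishes; pool += (2, 3, 0, 0) = (9, 6, 8, 3)
  W4 needs (8, 3, 7, 2) <= (9, 6, 8, 3) -> finishes; pool += (1, 2, 0, 3) = (10, 8, 8, 6)
  W8 needs (9, 8, 8, 3) <= (10, 8, 8, 6) -> finishes; pool += (1, 1, 1, 2) = (11, 9, 9, 8)
(3) Exactly 1 of the possible complete orderings is a safe sequence.


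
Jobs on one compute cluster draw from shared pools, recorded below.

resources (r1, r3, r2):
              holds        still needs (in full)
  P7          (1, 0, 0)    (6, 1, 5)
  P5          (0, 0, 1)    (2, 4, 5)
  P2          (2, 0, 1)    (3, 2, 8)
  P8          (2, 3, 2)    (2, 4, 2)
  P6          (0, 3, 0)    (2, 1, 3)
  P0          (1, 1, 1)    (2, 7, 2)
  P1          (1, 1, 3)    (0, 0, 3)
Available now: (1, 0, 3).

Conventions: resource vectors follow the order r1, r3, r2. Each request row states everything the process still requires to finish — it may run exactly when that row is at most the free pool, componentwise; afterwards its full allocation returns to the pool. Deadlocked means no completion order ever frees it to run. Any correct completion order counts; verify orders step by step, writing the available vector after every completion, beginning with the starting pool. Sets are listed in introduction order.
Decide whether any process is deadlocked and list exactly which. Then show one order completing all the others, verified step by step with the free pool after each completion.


Nothing here is deadlocked.
Key observation: beginning at P1, releases accumulate fast enough that every process eventually fits.
One completion order for the rest: P1, P6, P8, P5, P0, P2, P7. Check, step by step:
  pool = (1, 0, 3)
  P1 needs (0, 0, 3) <= (1, 0, 3) -> finishes; pool += (1, 1, 3) = (2, 1, 6)
  P6 needs (2, 1, 3) <= (2, 1, 6) -> finishes; pool += (0, 3, 0) = (2, 4, 6)
  P8 needs (2, 4, 2) <= (2, 4, 6) -> finishes; pool += (2, 3, 2) = (4, 7, 8)
  P5 needs (2, 4, 5) <= (4, 7, 8) -> finishes; pool += (0, 0, 1) = (4, 7, 9)
  P0 needs (2, 7, 2) <= (4, 7, 9) -> finishes; pool += (1, 1, 1) = (5, 8, 10)
  P2 needs (3, 2, 8) <= (5, 8, 10) -> finishes; pool += (2, 0, 1) = (7, 8, 11)
  P7 needs (6, 1, 5) <= (7, 8, 11) -> finishes; pool += (1, 0, 0) = (8, 8, 11)


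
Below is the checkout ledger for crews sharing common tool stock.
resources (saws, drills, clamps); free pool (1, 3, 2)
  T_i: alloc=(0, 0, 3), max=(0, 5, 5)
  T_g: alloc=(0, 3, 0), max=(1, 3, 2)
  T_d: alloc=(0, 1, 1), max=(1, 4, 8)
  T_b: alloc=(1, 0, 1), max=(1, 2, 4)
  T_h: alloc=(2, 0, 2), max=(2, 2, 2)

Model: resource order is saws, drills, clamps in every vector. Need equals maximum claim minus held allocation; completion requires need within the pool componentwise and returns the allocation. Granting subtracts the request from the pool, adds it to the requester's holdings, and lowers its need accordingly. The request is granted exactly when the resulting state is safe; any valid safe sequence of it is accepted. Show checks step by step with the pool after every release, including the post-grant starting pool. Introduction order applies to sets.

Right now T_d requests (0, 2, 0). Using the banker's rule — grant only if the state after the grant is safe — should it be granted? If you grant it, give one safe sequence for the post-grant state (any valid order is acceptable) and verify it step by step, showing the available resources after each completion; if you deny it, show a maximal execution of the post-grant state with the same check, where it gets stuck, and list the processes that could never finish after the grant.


DENY. Granting would leave the state unsafe.
Key observation: after T_g, T_h, T_b the pool peaks at (4, 4, 5), and each blocked process is short somewhere: T_i on drills; T_d on clamps.
Pretend the grant happened; the run T_g, T_h, T_b goes as far as possible. Check, step by step:
  pool = (1, 1, 2)
  T_g needs (1, 0, 2) <= (1, 1, 2) -> finishes; pool += (0, 3, 0) = (1, 4, 2)
  T_h needs (0, 2, 0) <= (1, 4, 2) -> finishes; pool += (2, 0, 2) = (3, 4, 4)
  T_b needs (0, 2, 3) <= (3, 4, 4) -> finishes; pool += (1, 0, 1) = (4, 4, 5)
  T_i still needs (0, 5, 2) but only (4, 4, 5) is free — short on drills
  T_d still needs (1, 1, 7) but only (4, 4, 5) is free — short on clamps
Processes that could never finish after the grant: T_i and T_d.


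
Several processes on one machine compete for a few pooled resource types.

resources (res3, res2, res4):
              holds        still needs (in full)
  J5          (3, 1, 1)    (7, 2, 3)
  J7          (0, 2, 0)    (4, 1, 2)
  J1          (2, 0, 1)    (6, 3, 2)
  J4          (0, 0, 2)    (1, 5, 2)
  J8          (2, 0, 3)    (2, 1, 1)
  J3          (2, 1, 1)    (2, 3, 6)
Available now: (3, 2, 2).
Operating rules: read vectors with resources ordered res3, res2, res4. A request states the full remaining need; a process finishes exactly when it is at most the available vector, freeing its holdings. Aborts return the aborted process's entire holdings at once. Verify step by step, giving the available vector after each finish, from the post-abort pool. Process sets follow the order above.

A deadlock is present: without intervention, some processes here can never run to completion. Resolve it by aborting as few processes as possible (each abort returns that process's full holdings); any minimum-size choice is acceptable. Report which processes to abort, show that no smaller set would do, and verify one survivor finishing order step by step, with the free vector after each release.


Abort J5.
Key observation: J4 could never have finished before the abort; with (3, 1, 1) returned by J5, it fits at step 2.
Why nothing smaller works: aborting no one leaves the state deadlocked as given.
Survivors finish in the order: J7, J4, J1, J3, J8. Step-by-step check (pool after the aborts first):
  pool = (6, 3, 3)
  run J7 (needs (4, 1, 2), free (6, 3, 3)); after release of (0, 2, 0) the pool is (6, 5, 3)
  run J4 (needs (1, 5, 2), free (6, 5, 3)); after release of (0, 0, 2) the pool is (6, 5, 5)
  run J1 (needs (6, 3, 2), free (6, 5, 5)); after release of (2, 0, 1) the pool is (8, 5, 6)
  run J3 (needs (2, 3, 6), free (8, 5, 6)); after release of (2, 1, 1) the pool is (10, 6, 7)
  run J8 (needs (2, 1, 1), free (10, 6, 7)); after release of (2, 0, 3) the pool is (12, 6, 10)


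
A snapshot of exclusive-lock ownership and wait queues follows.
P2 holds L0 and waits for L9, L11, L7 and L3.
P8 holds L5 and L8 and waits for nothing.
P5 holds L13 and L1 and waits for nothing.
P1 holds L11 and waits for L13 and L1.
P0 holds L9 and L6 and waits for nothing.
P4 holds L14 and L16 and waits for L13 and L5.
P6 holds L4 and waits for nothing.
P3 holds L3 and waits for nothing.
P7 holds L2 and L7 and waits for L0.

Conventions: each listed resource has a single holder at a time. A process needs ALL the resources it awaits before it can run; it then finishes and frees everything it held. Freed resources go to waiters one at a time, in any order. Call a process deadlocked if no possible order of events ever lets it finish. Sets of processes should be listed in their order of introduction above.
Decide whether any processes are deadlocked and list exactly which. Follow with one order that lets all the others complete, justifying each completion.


Deadlocked: P2 and P7.
Key observation: nobody on the ring P2 -> P7 -> P2 can start until another member finishes, which never happens; no other process is dragged down with it.
One completion order for the rest: P8, P5, P6, P3, P4, P1, P0.
Step-by-step check:
  P8 waits on nothing -> runs at once and releases L5 and L8
  P5 waits on nothing -> runs at once and releases L13 and L1
  P6 waits on nothing -> runs at once and releases L4
  P3 waits on nothing -> runs at once and releases L3
  P4 waits on L13 and L5 — all released -> runs and releases L14 and L16
  P1 waits on L13 and L1 — all released -> runs and releases L11
  P0 waits on nothing -> runs at once and releases L9 and L6


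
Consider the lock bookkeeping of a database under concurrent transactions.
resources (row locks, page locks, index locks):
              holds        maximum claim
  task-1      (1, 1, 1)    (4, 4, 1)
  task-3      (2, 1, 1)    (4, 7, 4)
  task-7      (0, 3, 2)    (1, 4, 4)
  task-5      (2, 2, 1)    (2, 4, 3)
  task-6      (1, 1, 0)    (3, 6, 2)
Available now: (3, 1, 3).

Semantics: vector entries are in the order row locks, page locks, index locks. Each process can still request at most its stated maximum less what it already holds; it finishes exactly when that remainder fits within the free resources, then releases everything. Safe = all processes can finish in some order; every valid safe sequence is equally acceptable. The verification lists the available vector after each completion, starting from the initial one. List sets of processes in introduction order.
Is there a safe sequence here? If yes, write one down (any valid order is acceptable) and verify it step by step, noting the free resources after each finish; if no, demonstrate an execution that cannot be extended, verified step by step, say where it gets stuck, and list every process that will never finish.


SAFE — a valid safe sequence is task-7, task-1, task-5, task-3, task-6.
Key observation: the order's first zero-slack moment is task-7 ((1, 1, 2) needed, (3, 1, 3) free — a requested resource with nothing to spare).
Check, step by step:
  pool = (3, 1, 3)
  task-7 needs (1, 1, 2) <= (3, 1, 3) -> finishes; pool += (0, 3, 2) = (3, 4, 5)
  task-1 needs (3, 3, 0) <= (3, 4, 5) -> finishes; pool += (1, 1, 1) = (4, 5, 6)
  task-5 needs (0, 2, 2) <= (4, 5, 6) -> finishes; pool += (2, 2, 1) = (6, 7, 7)
  task-3 needs (2, 6, 3) <= (6, 7, 7) -> finishes; pool += (2, 1, 1) = (8, 8, 8)
  task-6 needs (2, 5, 2) <= (8, 8, 8) -> finishes; pool += (1, 1, 0) = (9, 9, 8)


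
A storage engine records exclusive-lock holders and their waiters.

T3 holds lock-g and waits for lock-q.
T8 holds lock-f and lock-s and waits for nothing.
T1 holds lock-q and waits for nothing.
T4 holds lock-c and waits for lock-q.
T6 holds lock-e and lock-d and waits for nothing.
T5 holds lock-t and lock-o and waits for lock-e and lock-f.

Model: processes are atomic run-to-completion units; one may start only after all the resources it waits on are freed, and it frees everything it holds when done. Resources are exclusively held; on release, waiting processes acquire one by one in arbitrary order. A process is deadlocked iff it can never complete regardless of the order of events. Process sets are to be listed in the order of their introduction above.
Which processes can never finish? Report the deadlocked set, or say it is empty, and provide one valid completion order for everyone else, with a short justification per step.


The deadlocked set is empty.
Key observation: all waits point, directly or indirectly, at processes that can finish, so nothing is permanently blocked.
A valid finishing order for the others: T1, T8, T6, T4, T3, T5.
Check, step by step:
  run T1 (it waits on nothing); releases lock-q
  run T8 (it waits on nothing); releases lock-f and lock-s
  run T6 (it waits on nothing); releases lock-e and lock-d
  T4: everything it awaited (lock-q) is free; runs, freeing lock-c
  T3: everything it awaited (lock-q) is free; runs, freeing lock-g
  T5: everything it awaited (lock-e and lock-f) is free; runs, freeing lock-t and lock-o


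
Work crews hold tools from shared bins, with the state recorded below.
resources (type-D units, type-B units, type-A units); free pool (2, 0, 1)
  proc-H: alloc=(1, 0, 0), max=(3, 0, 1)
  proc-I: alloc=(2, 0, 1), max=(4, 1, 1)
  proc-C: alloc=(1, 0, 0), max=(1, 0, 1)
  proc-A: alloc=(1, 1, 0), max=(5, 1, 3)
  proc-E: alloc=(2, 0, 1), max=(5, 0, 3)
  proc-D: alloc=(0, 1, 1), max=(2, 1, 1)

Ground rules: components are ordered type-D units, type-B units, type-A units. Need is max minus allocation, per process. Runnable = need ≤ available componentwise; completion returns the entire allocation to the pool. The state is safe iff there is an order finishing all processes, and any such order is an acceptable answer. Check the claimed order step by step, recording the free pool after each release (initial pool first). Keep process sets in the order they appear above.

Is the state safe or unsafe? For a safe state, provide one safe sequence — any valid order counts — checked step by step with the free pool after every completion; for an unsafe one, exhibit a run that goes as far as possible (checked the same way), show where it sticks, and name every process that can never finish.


SAFE. One safe sequence: proc-D, proc-I, proc-H, proc-E, proc-C, proc-A.
Key observation: proc-D is the earliest step where a requested resource binds exactly: need (2, 0, 0), pool (2, 0, 1) at its turn.
Step-by-step check:
  pool = (2, 0, 1)
  proc-D: need (2, 0, 0) fits (2, 0, 1); releases (0, 1, 1), pool now (2, 1, 2)
  proc-I: need (2, 1, 0) fits (2, 1, 2); releases (2, 0, 1), pool now (4, 1, 3)
  proc-H: need (2, 0, 1) fits (4, 1, 3); releases (1, 0, 0), pool now (5, 1, 3)
  proc-E: need (3, 0, 2) fits (5, 1, 3); releases (2, 0, 1), pool now (7, 1, 4)
  proc-C: need (0, 0, 1) fits (7, 1, 4); releases (1, 0, 0), pool now (8, 1, 4)
  proc-A: need (4, 0, 3) fits (8, 1, 4); releases (1, 1, 0), pool now (9, 2, 4)


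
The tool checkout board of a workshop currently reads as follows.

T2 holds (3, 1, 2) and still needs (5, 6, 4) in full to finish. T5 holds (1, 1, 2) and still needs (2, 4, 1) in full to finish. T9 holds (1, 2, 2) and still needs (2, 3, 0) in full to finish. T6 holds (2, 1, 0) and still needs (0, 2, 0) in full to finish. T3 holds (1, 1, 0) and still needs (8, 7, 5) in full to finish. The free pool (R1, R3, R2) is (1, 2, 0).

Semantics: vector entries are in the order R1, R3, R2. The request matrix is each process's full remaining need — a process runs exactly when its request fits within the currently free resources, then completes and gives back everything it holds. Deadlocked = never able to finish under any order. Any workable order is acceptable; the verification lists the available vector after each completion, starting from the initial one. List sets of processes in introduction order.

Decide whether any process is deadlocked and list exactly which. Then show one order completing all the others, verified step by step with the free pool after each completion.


The deadlocked set is empty.
Key observation: there is always a runnable process — T6 first — so the state unwinds completely.
A valid finishing order for the others: T6, T9, T5, T2, T3. Walking it through:
  pool = (1, 2, 0)
  run T6 (needs (0, 2, 0), free (1, 2, 0)); after release of (2, 1, 0) the pool is (3, 3, 0)
  run T9 (needs (2, 3, 0), free (3, 3, 0)); after release of (1, 2, 2) the pool is (4, 5, 2)
  run T5 (needs (2, 4, 1), free (4, 5, 2)); after release of (1, 1, 2) the pool is (5, 6, 4)
  run T2 (needs (5, 6, 4), free (5, 6, 4)); after release of (3, 1, 2) the pool is (8, 7, 6)
  run T3 (needs (8, 7, 5), free (8, 7, 6)); after release of (1, 1, 0) the pool is (9, 8, 6)


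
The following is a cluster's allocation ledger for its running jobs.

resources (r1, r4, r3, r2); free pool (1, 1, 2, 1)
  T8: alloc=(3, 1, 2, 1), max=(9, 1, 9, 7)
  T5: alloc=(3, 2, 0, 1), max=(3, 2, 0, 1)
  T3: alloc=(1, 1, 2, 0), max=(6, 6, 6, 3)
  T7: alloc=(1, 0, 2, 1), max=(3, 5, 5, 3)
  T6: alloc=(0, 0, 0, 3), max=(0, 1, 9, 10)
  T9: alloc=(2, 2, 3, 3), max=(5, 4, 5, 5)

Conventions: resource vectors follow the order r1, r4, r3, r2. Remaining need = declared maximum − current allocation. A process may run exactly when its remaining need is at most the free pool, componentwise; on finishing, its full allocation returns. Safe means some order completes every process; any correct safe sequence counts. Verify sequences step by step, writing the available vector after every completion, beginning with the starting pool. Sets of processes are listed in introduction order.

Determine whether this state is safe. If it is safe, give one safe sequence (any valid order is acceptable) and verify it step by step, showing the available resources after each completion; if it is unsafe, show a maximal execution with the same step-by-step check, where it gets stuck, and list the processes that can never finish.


SAFE — a valid safe sequence is T5, T9, T7, T8, T6, T3.
Key observation: reading the order forward, T9 is the first process whose need (3, 2, 2, 2) meets the free pool (4, 3, 2, 2) exactly on a resource it requests.
Walking it through:
  pool = (1, 1, 2, 1)
  T5: need (0, 0, 0, 0) fits (1, 1, 2, 1); releases (3, 2, 0, 1), pool now (4, 3, 2, 2)
  T9: need (3, 2, 2, 2) fits (4, 3, 2, 2); releases (2, 2, 3, 3), pool now (6, 5, 5, 5)
  T7: need (2, 5, 3, 2) fits (6, 5, 5, 5); releases (1, 0, 2, 1), pool now (7, 5, 7, 6)
  T8: need (6, 0, 7, 6) fits (7, 5, 7, 6); releases (3, 1, 2, 1), pool now (10, 6, 9, 7)
  T6: need (0, 1, 9, 7) fits (10, 6, 9, 7); releases (0, 0, 0, 3), pool now (10, 6, 9, 10)
  T3: need (5, 5, 4, 3) fits (10, 6, 9, 10); releases (1, 1, 2, 0), pool now (11, 7, 11, 10)


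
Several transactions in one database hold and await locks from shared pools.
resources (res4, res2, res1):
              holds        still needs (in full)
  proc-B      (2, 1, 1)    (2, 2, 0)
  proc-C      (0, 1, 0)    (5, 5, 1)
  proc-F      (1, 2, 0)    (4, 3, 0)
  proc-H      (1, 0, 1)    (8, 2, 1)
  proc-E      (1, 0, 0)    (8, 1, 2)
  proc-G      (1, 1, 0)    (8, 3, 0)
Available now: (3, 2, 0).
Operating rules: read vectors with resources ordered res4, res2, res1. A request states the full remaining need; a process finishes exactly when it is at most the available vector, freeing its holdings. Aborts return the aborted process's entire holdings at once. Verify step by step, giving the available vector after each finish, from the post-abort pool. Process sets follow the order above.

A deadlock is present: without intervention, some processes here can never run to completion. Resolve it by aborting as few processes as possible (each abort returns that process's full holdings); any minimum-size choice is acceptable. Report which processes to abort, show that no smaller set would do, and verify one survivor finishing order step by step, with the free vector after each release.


Minimum abort set: proc-E and proc-G.
Key observation: the returned (2, 1, 0) from proc-E and proc-G is what brings proc-H — unrunnable before, under any order — into play at step 3.
Minimality, checking each single-abort alternative: proc-B alone leaves proc-H blocked (short on res4); proc-C alone leaves proc-H blocked (short on res4); proc-F alone leaves proc-H blocked (short on res4); proc-H alone leaves proc-E blocked (short on res4); proc-E alone leaves proc-H blocked (short on res4); proc-G alone leaves proc-H blocked (short on res4).
Survivors finish in the order: proc-F, proc-B, proc-H, proc-C. Check, step by step (pool after the aborts first):
  pool = (5, 3, 0)
  proc-F: need (4, 3, 0) fits (5, 3, 0); releases (1, 2, 0), pool now (6, 5, 0)
  proc-B: need (2, 2, 0) fits (6, 5, 0); releases (2, 1, 1), pool now (8, 6, 1)
  proc-H: need (8, 2, 1) fits (8, 6, 1); releases (1, 0, 1), pool now (9, 6, 2)
  proc-C: need (5, 5, 1) fits (9, 6, 2); releases (0, 1, 0), pool now (9, 7, 2)


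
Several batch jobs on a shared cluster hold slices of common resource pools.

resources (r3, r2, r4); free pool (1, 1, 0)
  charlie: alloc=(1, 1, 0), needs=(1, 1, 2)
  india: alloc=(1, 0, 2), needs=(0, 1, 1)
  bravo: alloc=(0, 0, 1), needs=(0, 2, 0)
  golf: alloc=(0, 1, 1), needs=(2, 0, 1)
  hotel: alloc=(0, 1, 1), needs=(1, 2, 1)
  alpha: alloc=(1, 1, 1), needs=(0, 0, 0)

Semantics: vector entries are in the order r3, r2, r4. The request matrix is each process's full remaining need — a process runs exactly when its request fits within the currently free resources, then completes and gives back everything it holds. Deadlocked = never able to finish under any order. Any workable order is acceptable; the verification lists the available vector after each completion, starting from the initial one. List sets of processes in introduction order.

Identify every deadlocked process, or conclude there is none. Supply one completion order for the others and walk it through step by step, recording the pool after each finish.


No process is deadlocked.
Key observation: there is always a runnable process — alpha first — so the state unwinds completely.
The rest can finish in the order alpha, hotel, india, golf, bravo, charlie. Check, step by step:
  pool = (1, 1, 0)
  alpha: need (0, 0, 0) fits (1, 1, 0); releases (1, 1, 1), pool now (2, 2, 1)
  hotel: need (1, 2, 1) fits (2, 2, 1); releases (0, 1, 1), pool now (2, 3, 2)
  india: need (0, 1, 1) fits (2, 3, 2); releases (1, 0, 2), pool now (3, 3, 4)
  golf: need (2, 0, 1) fits (3, 3, 4); releases (0, 1, 1), pool now (3, 4, 5)
  bravo: need (0, 2, 0) fits (3, 4, 5); releases (0, 0, 1), pool now (3, 4, 6)
  charlie: need (1, 1, 2) fits (3, 4, 6); releases (1, 1, 0), pool now (4, 5, 6)


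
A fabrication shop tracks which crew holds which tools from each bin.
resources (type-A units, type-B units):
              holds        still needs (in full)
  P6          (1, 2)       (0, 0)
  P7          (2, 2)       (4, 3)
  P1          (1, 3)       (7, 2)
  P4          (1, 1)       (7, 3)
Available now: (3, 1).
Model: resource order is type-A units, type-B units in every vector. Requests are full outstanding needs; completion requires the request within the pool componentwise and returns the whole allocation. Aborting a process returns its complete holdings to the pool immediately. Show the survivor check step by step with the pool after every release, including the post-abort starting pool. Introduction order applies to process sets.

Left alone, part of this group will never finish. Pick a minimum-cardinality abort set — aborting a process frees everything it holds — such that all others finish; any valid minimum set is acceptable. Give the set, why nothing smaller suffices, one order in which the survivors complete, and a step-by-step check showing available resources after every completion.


Abort P1.
Key observation: the returned (1, 3) from P1 is what brings P4 — unrunnable before, under any order — into play at step 3.
No smaller set exists: with zero aborts the deadlock remains.
One survivor order: P7, P6, P4. Verifying each step (post-abort pool first):
  pool = (4, 4)
  P7: need (4, 3) fits (4, 4); releases (2, 2), pool now (6, 6)
  P6: need (0, 0) fits (6, 6); releases (1, 2), pool now (7, 8)
  P4: need (7, 3) fits (7, 8); releases (1, 1), pool now (8, 9)


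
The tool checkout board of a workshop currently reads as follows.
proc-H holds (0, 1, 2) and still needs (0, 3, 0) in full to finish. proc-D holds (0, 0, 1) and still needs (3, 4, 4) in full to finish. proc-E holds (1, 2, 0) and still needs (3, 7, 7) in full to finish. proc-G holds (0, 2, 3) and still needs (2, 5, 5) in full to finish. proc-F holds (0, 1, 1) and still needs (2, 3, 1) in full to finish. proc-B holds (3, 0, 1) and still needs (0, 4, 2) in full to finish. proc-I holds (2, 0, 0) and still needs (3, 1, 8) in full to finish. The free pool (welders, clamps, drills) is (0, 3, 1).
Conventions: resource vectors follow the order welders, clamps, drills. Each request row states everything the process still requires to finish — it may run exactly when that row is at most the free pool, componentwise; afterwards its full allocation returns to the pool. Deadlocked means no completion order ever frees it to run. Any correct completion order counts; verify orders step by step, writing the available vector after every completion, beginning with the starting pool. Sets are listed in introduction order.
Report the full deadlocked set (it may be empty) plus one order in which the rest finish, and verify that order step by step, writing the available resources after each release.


No process is deadlocked.
Key observation: proc-H can run right away; the returned allocation unlocks the remaining processes in turn.
One completion order for the rest: proc-H, proc-B, proc-F, proc-G, proc-E, proc-I, proc-D. Step-by-step check:
  pool = (0, 3, 1)
  run proc-H (needs (0, 3, 0), free (0, 3, 1)); after release of (0, 1, 2) the pool is (0, 4, 3)
  run proc-B (needs (0, 4, 2), free (0, 4, 3)); after release of (3, 0, 1) the pool is (3, 4, 4)
  run proc-F (needs (2, 3, 1), free (3, 4, 4)); after release of (0, 1, 1) the pool is (3, 5, 5)
  run proc-G (needs (2, 5, 5), free (3, 5, 5)); after release of (0, 2, 3) the pool is (3, 7, 8)
  run proc-E (needs (3, 7, 7), free (3, 7, 8)); after release of (1, 2, 0) the pool is (4, 9, 8)
  run proc-I (needs (3, 1, 8), free (4, 9, 8)); after release of (2, 0, 0) the pool is (6, 9, 8)
  run proc-D (needs (3, 4, 4), free (6, 9, 8)); after release of (0, 0, 1) the pool is (6, 9, 9)


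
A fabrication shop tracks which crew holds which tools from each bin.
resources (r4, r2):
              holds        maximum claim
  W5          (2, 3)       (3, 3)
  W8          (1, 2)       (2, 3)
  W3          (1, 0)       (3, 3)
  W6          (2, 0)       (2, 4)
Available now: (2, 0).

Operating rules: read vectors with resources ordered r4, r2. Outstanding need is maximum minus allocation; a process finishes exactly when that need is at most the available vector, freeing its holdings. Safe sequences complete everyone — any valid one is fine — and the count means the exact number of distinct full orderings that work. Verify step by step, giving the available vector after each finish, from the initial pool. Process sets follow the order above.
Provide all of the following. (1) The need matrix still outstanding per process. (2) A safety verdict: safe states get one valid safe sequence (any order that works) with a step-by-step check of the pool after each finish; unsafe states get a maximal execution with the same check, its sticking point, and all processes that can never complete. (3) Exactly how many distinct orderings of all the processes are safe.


(1) Need matrix, components ordered r4, r2:
  W5: (1, 0)
  W8: (1, 1)
  W3: (2, 3)
  W6: (0, 4)
(2) SAFE. One safe sequence: W5, W8, W3, W6.
Key observation: nothing binds to the last unit here — the tightest requested-resource margin is 1, first seen at W5 ((1, 0) against (2, 0)).
Check, step by step:
  pool = (2, 0)
  W5: need (1, 0) fits (2, 0); releases (2, 3), pool now (4, 3)
  W8: need (1, 1) fits (4, 3); releases (1, 2), pool now (5, 5)
  W3: need (2, 3) fits (5, 5); releases (1, 0), pool now (6, 5)
  W6: need (0, 4) fits (6, 5); releases (2, 0), pool now (8, 5)
(3) Exactly 3 of the possible complete orderings are safe sequences.


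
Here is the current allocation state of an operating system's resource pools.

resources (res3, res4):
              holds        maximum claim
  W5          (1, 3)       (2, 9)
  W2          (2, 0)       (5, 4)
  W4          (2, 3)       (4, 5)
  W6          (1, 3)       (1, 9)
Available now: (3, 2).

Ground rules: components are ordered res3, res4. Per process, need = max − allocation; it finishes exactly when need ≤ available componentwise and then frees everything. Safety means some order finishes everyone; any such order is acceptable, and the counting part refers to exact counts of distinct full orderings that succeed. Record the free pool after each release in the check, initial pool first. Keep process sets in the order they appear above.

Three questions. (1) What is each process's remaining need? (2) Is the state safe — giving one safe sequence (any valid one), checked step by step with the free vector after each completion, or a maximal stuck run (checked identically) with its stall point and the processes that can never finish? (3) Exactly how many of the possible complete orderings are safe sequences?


(1) Outstanding need per process (order res3, res4):
  W5: (1, 6)
  W2: (3, 4)
  W4: (2, 2)
  W6: (0, 6)
(2) The state is UNSAFE.
Key observation: res4 is the bottleneck — with W4, W2 done the pool holds (7, 5), short of every remaining need.
A maximal execution: W4, W2 — then nothing else fits. Step-by-step check:
  pool = (3, 2)
  W4 needs (2, 2) <= (3, 2) -> finishes; pool += (2, 3) = (5, 5)
  W2 needs (3, 4) <= (5, 5) -> finishes; pool += (2, 0) = (7, 5)
  W5 cannot run: need (1, 6) vs free (7, 5) (insufficient res4)
  W6 cannot run: need (0, 6) vs free (7, 5) (insufficient res4)
Permanently blocked: W5 and W6.
(3) Exactly 0 of the possible complete orderings are safe sequences.


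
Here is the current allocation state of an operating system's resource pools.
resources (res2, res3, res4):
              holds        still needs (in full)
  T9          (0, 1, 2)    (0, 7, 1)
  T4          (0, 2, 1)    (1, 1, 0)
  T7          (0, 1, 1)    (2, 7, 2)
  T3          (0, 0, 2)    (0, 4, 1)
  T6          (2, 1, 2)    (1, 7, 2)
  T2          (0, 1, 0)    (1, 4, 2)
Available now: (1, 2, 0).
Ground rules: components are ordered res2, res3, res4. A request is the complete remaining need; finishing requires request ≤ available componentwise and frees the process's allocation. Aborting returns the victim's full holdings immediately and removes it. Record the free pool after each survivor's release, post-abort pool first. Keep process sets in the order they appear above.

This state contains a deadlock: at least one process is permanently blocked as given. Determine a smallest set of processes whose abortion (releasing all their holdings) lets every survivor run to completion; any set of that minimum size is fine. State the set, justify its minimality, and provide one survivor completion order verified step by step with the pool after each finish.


Minimum abort set: T9 and T6.
Key observation: the deadlocked T7 becomes finishable only because T9 and T6 released (2, 2, 4); it completes at step 3 below.
No one abort is enough; case by case: T9 alone leaves T7 blocked (short on res2 and res3); T4 alone leaves T9 blocked (short on res3); T7 alone leaves T9 blocked (short on res3); T3 alone leaves T9 blocked (short on res3); T6 alone leaves T9 blocked (short on res3); T2 alone leaves T9 blocked (short on res3).
Survivors finish in the order: T2, T4, T7, T3. Check, step by step (pool after the aborts first):
  pool = (3, 4, 4)
  T2 needs (1, 4, 2) <= (3, 4, 4) -> finishes; pool += (0, 1, 0) = (3, 5, 4)
  T4 needs (1, 1, 0) <= (3, 5, 4) -> finishes; pool += (0, 2, 1) = (3, 7, 5)
  T7 needs (2, 7, 2) <= (3, 7, 5) -> finishes; pool += (0, 1, 1) = (3, 8, 6)
  T3 needs (0, 4, 1) <= (3, 8, 6) -> finishes; pool += (0, 0, 2) = (3, 8, 8)


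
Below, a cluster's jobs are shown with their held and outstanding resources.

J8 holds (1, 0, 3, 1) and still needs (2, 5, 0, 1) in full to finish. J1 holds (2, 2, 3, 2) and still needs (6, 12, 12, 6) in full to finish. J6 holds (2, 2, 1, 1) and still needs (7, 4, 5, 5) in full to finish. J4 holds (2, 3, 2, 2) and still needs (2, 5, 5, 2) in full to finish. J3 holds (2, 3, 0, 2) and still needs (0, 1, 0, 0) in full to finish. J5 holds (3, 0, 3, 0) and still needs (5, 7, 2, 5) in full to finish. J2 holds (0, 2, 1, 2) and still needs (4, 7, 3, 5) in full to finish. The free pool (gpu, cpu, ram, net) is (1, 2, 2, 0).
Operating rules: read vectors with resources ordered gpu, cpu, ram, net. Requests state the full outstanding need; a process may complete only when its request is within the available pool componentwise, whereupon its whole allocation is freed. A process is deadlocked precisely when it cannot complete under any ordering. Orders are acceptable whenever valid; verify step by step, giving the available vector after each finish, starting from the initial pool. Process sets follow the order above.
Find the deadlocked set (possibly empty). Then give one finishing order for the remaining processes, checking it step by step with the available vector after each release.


Nothing here is deadlocked.
Key observation: no deadlock: J3 fits now, and the freed resources carry the rest through.
The rest can finish in the order J3, J8, J4, J5, J6, J2, J1. Walking it through:
  pool = (1, 2, 2, 0)
  J3: need (0, 1, 0, 0) fits (1, 2, 2, 0); releases (2, 3, 0, 2), pool now (3, 5, 2, 2)
  J8: need (2, 5, 0, 1) fits (3, 5, 2, 2); releases (1, 0, 3, 1), pool now (4, 5, 5, 3)
  J4: need (2, 5, 5, 2) fits (4, 5, 5, 3); releases (2, 3, 2, 2), pool now (6, 8, 7, 5)
  J5: need (5, 7, 2, 5) fits (6, 8, 7, 5); releases (3, 0, 3, 0), pool now (9, 8, 10, 5)
  J6: need (7, 4, 5, 5) fits (9, 8, 10, 5); releases (2, 2, 1, 1), pool now (11, 10, 11, 6)
  J2: need (4, 7, 3, 5) fits (11, 10, 11, 6); releases (0, 2, 1, 2), pool now (11, 12, 12, 8)
  J1: need (6, 12, 12, 6) fits (11, 12, 12, 8); releases (2, 2, 3, 2), pool now (13, 14, 15, 10)


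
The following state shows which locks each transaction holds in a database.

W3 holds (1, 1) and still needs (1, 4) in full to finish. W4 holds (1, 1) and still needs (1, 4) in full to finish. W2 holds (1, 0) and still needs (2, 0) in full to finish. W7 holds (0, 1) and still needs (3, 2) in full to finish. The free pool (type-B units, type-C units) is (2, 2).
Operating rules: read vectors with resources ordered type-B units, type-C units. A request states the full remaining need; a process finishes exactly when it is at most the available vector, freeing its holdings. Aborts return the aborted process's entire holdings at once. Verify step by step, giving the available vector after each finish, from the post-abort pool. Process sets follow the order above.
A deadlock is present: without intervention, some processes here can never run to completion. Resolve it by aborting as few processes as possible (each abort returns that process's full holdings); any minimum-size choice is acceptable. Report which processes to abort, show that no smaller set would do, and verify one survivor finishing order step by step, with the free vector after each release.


The answer: abort W3.
Key observation: the returned (1, 1) from W3 is what brings W4 — unrunnable before, under any order — into play at step 3.
No smaller set exists: with zero aborts the deadlock remains.
Survivors finish in the order: W2, W7, W4. Verifying each step (pool after the aborts first):
  pool = (3, 3)
  run W2 (needs (2, 0), free (3, 3)); after release of (1, 0) the pool is (4, 3)
  run W7 (needs (3, 2), free (4, 3)); after release of (0, 1) the pool is (4, 4)
  run W4 (needs (1, 4), free (4, 4)); after release of (1, 1) the pool is (5, 5)


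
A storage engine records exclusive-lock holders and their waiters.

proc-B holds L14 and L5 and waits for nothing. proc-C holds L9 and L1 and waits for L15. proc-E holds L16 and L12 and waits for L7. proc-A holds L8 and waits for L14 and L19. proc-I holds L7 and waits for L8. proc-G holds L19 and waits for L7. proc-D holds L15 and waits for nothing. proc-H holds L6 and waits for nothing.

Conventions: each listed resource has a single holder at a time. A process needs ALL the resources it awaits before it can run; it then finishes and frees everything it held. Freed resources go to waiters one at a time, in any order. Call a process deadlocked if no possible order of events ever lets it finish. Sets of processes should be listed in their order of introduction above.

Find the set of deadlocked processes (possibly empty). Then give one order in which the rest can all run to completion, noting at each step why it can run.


The deadlocked set is proc-E, proc-A, proc-I and proc-G.
Key observation: the loop proc-I -> proc-A -> proc-G -> proc-I blocks itself forever; proc-E waits into the deadlock from upstream.
A valid finishing order for the others: proc-B, proc-H, proc-D, proc-C.
Walking it through:
  proc-B waits on nothing -> runs at once and releases L14 and L5
  proc-H waits on nothing -> runs at once and releases L6
  proc-D waits on nothing -> runs at once and releases L15
  proc-C waits on L15 — all released -> runs and releases L9 and L1


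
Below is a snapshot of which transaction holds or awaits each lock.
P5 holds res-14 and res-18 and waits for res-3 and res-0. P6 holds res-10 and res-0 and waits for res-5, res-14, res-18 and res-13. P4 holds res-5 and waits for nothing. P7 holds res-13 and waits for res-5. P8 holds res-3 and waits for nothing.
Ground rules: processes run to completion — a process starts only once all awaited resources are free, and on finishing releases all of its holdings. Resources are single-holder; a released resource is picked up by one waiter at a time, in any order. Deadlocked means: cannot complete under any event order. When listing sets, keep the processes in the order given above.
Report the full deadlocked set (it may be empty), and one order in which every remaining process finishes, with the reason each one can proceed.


Deadlocked set: P5 and P6.
Key observation: the cycle P5 -> P6 -> P5 can never break — each member waits on the next; no other process is dragged down with it.
One completion order for the rest: P8, P4, P7.
Verifying each step:
  P8: no waits; runs immediately, freeing res-3
  P4: no waits; runs immediately, freeing res-5
  run P7 (all its waits — res-5 — are resolved); releases res-13
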